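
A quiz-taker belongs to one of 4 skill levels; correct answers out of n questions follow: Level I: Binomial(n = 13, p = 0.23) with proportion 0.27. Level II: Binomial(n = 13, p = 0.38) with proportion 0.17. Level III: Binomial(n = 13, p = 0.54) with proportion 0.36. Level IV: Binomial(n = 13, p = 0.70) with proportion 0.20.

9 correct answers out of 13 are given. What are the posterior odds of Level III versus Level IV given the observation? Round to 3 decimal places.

Posterior odds = (P(Z=i) f_i(x)) / (P(Z=j) f_j(x)); the normalising sum cancels.
Binomial probabilities:
  L_I = C(13,9)·0.23^9·0.77^4 = 715·1.80115e-06·0.35153 = 0.000452709
  L_II = C(13,9)·0.38^9·0.62^4 = 715·0.000165216·0.147763 = 0.0174552
  L_III = C(13,9)·0.54^9·0.46^4 = 715·0.00390431·0.0447746 = 0.124992
  L_IV = C(13,9)·0.70^9·0.30^4 = 715·0.0403536·0.0081 = 0.233708
0.044997 / 0.0467416 ≈ 0.963

0.963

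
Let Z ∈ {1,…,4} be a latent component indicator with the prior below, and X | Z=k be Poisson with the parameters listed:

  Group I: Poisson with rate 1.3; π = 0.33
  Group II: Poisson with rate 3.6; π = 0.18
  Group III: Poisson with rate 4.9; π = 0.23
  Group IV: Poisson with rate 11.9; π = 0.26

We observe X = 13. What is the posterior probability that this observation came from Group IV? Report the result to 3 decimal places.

0.990

The responsibility of component k is π_k f_k(x) divided by Σ_j π_j f_j(x).
Component likelihoods at x = 13:
  f_I = 1.32556e-09
  f_II = 7.485e-05
  f_III = 0.0011226
  f_IV = 0.104647
Prior × likelihood for each component:
  π_I·f_I = 0.33 × 1.32556e-09 = 4.37436e-10
  π_II·f_II = 0.18 × 7.485e-05 = 1.3473e-05
  π_III·f_III = 0.23 × 0.0011226 = 0.000258198
  π_IV·f_IV = 0.26 × 0.104647 = 0.0272082
Marginal: 4.37436e-10 + 1.3473e-05 + 0.000258198 + 0.0272082 = 0.0274798
Responsibility of Group IV: 0.0272082 / 0.0274798 ≈ 0.990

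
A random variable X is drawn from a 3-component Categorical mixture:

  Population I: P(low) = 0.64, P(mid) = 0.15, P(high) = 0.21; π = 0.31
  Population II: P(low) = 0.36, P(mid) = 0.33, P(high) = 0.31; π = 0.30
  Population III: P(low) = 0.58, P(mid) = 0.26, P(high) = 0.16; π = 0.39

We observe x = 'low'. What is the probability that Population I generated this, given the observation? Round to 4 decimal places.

Apply Bayes' rule: the posterior for each component is proportional to its prior times its likelihood at x.
Categorical probabilities:
  p_I = P(low | comp) = 0.64
  p_II = P(low | comp) = 0.36
  p_III = P(low | comp) = 0.58
Weight by the priors:
  w_I·p_I = 0.31 × 0.64 = 0.1984
  w_II·p_II = 0.30 × 0.36 = 0.108
  w_III·p_III = 0.39 × 0.58 = 0.2262
Denominator: 0.1984 + 0.108 + 0.2262 = 0.5326
So the posterior for Population I is 0.1984 / 0.5326 ≈ 0.3725.

0.3725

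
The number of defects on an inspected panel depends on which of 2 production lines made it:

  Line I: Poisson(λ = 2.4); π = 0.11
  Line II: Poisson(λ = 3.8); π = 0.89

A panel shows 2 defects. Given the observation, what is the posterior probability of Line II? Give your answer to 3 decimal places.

P(component k | x) = P(Z=k)·f_k(x) / marginal(x), where marginal(x) = Σ_j P(Z=j)·f_j(x).
Component likelihoods at x = 2 defects:
  p_I = e^(−2.4)·2.4^2/2! = 0.261268
  p_II = e^(−3.8)·3.8^2/2! = 0.161517
Prior × likelihood for each component:
  P(Z=I)·p_I = 0.11 × 0.261268 = 0.0287394
  P(Z=II)·p_II = 0.89 × 0.161517 = 0.14375
Sum: 0.0287394 + 0.14375 = 0.17249
So the posterior for Line II is 0.14375 / 0.17249 ≈ 0.833.

0.833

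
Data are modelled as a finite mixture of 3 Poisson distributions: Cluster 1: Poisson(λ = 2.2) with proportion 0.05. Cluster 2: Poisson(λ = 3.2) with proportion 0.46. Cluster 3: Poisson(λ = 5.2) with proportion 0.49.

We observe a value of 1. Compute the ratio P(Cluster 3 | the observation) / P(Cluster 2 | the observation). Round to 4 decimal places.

0.2343

Only the two components matter; the odds are (π_i f_i(x)) / (π_j f_j(x)).
Evaluate each component's likelihood at the observed value:
  L_1 = e^(−2.2)·2.2^1/1! = 0.243767
  L_2 = e^(−3.2)·3.2^1/1! = 0.130439
  L_3 = e^(−5.2)·5.2^1/1! = 0.0286861
Odds = (0.49/0.46) × (0.0286861/0.130439) = 1.06522 × 0.21992 ≈ 0.2343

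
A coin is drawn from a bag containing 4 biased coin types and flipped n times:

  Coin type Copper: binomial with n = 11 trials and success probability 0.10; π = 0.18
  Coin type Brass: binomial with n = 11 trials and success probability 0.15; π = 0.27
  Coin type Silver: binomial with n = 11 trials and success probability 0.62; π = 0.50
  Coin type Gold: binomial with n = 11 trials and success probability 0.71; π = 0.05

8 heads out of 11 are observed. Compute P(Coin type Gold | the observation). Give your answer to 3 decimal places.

Posterior ∝ prior × likelihood, so P(k | x) ∝ P(Z=k) f_k(x); normalise over all components.
Component likelihoods at x = 8 heads out of 11:
  p_Copper = C(11,8)·0.10^8·0.90^3 = 165·1e-08·0.729 = 1.20285e-06
  p_Brass = C(11,8)·0.15^8·0.85^3 = 165·2.56289e-07·0.614125 = 2.59699e-05
  p_Silver = C(11,8)·0.62^8·0.38^3 = 165·0.021834·0.054872 = 0.197683
  p_Gold = C(11,8)·0.71^8·0.29^3 = 165·0.0645754·0.024389 = 0.259863
Weight by the priors:
  P(Z=Copper)·p_Copper = 0.18 × 1.20285e-06 = 2.16513e-07
  P(Z=Brass)·p_Brass = 0.27 × 2.59699e-05 = 7.01188e-06
  P(Z=Silver)·p_Silver = 0.50 × 0.197683 = 0.0988413
  P(Z=Gold)·p_Gold = 0.05 × 0.259863 = 0.0129932
Denominator: 2.16513e-07 + 7.01188e-06 + 0.0988413 + 0.0129932 = 0.111842
P(Coin type Gold | 8 heads out of 11) ≈ 0.116

0.116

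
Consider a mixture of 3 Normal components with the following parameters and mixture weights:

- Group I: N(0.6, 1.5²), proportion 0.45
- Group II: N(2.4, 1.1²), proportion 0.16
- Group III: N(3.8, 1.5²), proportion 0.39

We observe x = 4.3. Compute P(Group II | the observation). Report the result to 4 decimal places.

0.1117

The responsibility of component k is P(Z=k) f_k(x) divided by Σ_j P(Z=j) f_j(x).
Component likelihoods at x = 4.3:
  L_I = 0.012694
  L_II = 0.0815952
  L_III = 0.251589
Prior × likelihood for each component:
  P(Z=I)·L_I = 0.45 × 0.012694 = 0.0057123
  P(Z=II)·L_II = 0.16 × 0.0815952 = 0.0130552
  P(Z=III)·L_III = 0.39 × 0.251589 = 0.0981196
Sum: 0.0057123 + 0.0130552 + 0.0981196 = 0.116887
P(Group II | data) = 0.0130552 / 0.116887 ≈ 0.1117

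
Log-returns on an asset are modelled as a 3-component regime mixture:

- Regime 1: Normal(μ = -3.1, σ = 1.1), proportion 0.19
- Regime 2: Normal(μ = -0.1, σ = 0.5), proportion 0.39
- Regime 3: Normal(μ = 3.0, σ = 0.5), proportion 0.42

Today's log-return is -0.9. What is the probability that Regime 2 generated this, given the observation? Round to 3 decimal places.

By Bayes' theorem, P(k | x) = π_k f_k(x) / Σ_j π_j f_j(x).
Evaluate each component's likelihood at the observed value:
  p_1 = 0.0490827
  p_2 = 0.221842
  p_3 = 4.90571e-14
Unnormalised posteriors:
  π_1·p_1 = 0.19 × 0.0490827 = 0.00932571
  π_2·p_2 = 0.39 × 0.221842 = 0.0865183
  π_3·p_3 = 0.42 × 4.90571e-14 = 2.0604e-14
Sum: 0.00932571 + 0.0865183 + 2.0604e-14 = 0.095844
P(Regime 2 | the observation) ≈ 0.903

0.903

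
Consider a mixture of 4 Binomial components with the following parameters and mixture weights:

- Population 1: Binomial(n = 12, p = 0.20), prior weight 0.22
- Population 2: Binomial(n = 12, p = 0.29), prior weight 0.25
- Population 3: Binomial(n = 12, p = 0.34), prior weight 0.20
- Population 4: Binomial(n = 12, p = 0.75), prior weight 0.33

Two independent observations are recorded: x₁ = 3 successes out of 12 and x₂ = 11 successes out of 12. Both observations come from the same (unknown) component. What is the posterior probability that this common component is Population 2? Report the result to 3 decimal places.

0.036

The responsibility of component k is π_k f_k(x) divided by Σ_j π_j f_j(x).
Since both observations come from the same component, the likelihood for component k is f_k(x₁)·f_k(x₂).
  p_1 = [0.236223] × [1.96608e-07] = 4.64434e-08
  p_2 = [0.246004] × [1.03948e-05] = 2.55717e-06
  p_3 = [0.205473] × [5.55896e-05] = 1.14222e-05
  p_4 = [0.000354052] × [0.126705] = 4.48603e-05
Prior × likelihood for each component:
  π_1·p_1 = 0.22 × 4.64434e-08 = 1.02175e-08
  π_2·p_2 = 0.25 × 2.55717e-06 = 6.39292e-07
  π_3·p_3 = 0.20 × 1.14222e-05 = 2.28443e-06
  π_4·p_4 = 0.33 × 4.48603e-05 = 1.48039e-05
Denominator: 1.02175e-08 + 6.39292e-07 + 2.28443e-06 + 1.48039e-05 = 1.77378e-05
So the posterior for Population 2 is 6.39292e-07 / 1.77378e-05 ≈ 0.036.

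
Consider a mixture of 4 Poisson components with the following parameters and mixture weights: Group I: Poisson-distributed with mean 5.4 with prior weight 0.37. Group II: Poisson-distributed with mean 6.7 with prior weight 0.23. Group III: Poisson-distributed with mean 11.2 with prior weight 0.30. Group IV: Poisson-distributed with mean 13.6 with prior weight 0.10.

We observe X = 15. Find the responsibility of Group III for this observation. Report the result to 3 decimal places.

P(component k | x) = w_k·f_k(x) / marginal(x), where marginal(x) = Σ_j w_j·f_j(x).
Evaluate each component's likelihood at the observed value:
  L_I = 0.000334362
  L_II = 0.00231659
  L_III = 0.0572364
  L_IV = 0.0955386
Prior × likelihood for each component:
  w_I·L_I = 0.37 × 0.000334362 = 0.000123714
  w_II·L_II = 0.23 × 0.00231659 = 0.000532816
  w_III·L_III = 0.30 × 0.0572364 = 0.0171709
  w_IV·L_IV = 0.10 × 0.0955386 = 0.00955386
Marginal: 0.000123714 + 0.000532816 + 0.0171709 + 0.00955386 = 0.0273813
P(Group III | x) ≈ 0.627

0.627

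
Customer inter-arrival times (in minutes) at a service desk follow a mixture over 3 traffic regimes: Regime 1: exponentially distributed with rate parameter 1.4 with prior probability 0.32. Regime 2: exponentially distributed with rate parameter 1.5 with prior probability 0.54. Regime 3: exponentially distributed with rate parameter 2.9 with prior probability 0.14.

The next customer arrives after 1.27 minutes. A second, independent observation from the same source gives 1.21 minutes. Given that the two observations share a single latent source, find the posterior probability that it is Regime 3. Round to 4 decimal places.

0.0178

By Bayes' theorem, P(k | x) = π_k f_k(x) / Σ_j π_j f_j(x).
Since both observations come from the same component, the likelihood for component k is f_k(x₁)·f_k(x₂).
  f_1 = [0.236566] × [0.257296] = 0.0608675
  f_2 = [0.223234] × [0.244257] = 0.0545264
  f_3 = [0.0729275] × [0.0867878] = 0.00632922
Prior × likelihood for each component:
  π_1·f_1 = 0.32 × 0.0608675 = 0.0194776
  π_2·f_2 = 0.54 × 0.0545264 = 0.0294443
  π_3·f_3 = 0.14 × 0.00632922 = 0.000886091
Marginal: 0.0194776 + 0.0294443 + 0.000886091 = 0.049808
P(Regime 3 | x₁, x₂) = 0.000886091 / 0.049808 ≈ 0.0178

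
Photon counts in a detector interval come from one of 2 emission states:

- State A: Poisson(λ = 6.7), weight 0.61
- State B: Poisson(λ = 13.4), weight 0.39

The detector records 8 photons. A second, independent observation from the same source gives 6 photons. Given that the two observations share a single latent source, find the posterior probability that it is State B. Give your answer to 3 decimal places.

Posterior ∝ prior × likelihood, so P(k | x) ∝ w_k f_k(x); normalise over all components.
Since both observations come from the same component, the likelihood for component k is f_k(x₁)·f_k(x₂).
  f_A = [e^(−6.7)·6.7^8/8! = 0.123967] × [0.154648] = 0.0191711
  f_B = [e^(−13.4)·13.4^8/8! = 0.0390636] × [0.0121829] = 0.000475907
Multiply by the mixture weights:
  w_A·f_A = 0.61 × 0.0191711 = 0.0116944
  w_B·f_B = 0.39 × 0.000475907 = 0.000185604
Evidence: 0.0116944 + 0.000185604 = 0.01188
P(State B | x) ≈ 0.016

0.016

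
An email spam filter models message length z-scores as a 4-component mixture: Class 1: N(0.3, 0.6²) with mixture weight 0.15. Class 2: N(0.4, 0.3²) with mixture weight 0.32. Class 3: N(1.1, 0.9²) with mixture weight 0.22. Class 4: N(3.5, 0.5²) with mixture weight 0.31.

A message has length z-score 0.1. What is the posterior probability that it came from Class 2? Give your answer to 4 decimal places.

0.6372

Posterior ∝ prior × likelihood, so P(k | x) ∝ π_k f_k(x); normalise over all components.
Normal densities:
  L_1 = 0.628972
  L_2 = 0.806569
  L_3 = 0.239103
  L_4 = 7.26192e-11
Prior × likelihood for each component:
  π_1·L_1 = 0.15 × 0.628972 = 0.0943458
  π_2·L_2 = 0.32 × 0.806569 = 0.258102
  π_3·L_3 = 0.22 × 0.239103 = 0.0526026
  π_4·L_4 = 0.31 × 7.26192e-11 = 2.2512e-11
Normaliser: 0.0943458 + 0.258102 + 0.0526026 + 2.2512e-11 = 0.405051
So the posterior for Class 2 is 0.258102 / 0.405051 ≈ 0.6372.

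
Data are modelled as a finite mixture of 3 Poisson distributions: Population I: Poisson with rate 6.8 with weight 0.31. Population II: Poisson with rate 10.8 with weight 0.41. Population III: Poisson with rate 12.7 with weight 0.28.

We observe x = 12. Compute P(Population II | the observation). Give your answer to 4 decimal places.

0.5335

P(component k | x) = π_k·f_k(x) / marginal(x), where marginal(x) = Σ_j π_j·f_j(x).
Component likelihoods at x = 12:
  L_I = 0.0227283
  L_II = 0.107243
  L_III = 0.112142
Unnormalised posteriors:
  π_I·L_I = 0.31 × 0.0227283 = 0.00704578
  π_II·L_II = 0.41 × 0.107243 = 0.0439695
  π_III·L_III = 0.28 × 0.112142 = 0.0313997
Sum: 0.00704578 + 0.0439695 + 0.0313997 = 0.082415
Responsibility of Population II: 0.0439695 / 0.082415 ≈ 0.5335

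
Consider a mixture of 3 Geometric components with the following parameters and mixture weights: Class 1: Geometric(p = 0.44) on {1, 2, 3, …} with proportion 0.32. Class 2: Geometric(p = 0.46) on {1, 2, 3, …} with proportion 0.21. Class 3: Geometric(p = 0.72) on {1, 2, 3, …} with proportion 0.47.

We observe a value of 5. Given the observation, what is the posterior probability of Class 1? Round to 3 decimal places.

0.574

Posterior ∝ prior × likelihood, so P(k | x) ∝ π_k f_k(x); normalise over all components.
Geometric probabilities:
  L_1 = 0.0432718
  L_2 = 0.0391141
  L_3 = 0.00442552
Unnormalised posteriors:
  π_1·L_1 = 0.32 × 0.0432718 = 0.013847
  π_2·L_2 = 0.21 × 0.0391141 = 0.00821395
  π_3·L_3 = 0.47 × 0.00442552 = 0.00208
Normaliser: 0.013847 + 0.00821395 + 0.00208 = 0.0241409
Responsibility of Class 1: 0.013847 / 0.0241409 ≈ 0.574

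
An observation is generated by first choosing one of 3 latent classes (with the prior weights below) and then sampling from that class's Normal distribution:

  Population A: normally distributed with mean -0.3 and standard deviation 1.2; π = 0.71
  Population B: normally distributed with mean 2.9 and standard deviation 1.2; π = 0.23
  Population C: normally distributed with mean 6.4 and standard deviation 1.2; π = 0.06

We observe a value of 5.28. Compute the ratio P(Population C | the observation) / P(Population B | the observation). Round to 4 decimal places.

1.2062

Posterior odds = (π_i f_i(x)) / (π_j f_j(x)); the normalising sum cancels.
Evaluate each component's likelihood at the observed value:
  p_A = 6.70599e-06
  p_B = 0.046511
  p_C = 0.215065
Posterior odds = (π_C·p_C) / (π_B·p_B) = (0.06·0.215065) / (0.23·0.046511) = 0.0129039 / 0.0106975 ≈ 1.2062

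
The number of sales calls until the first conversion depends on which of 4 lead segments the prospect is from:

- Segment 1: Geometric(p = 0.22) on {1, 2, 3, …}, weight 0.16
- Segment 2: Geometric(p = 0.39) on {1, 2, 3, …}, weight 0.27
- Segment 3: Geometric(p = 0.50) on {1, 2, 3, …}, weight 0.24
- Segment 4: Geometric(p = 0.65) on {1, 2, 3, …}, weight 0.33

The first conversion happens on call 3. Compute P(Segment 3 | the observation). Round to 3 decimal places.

Apply Bayes' rule: the posterior for each component is proportional to its prior times its likelihood at x.
Evaluate each component's likelihood at the observed value:
  f_1 = 0.22·(1−0.22)^2 = 0.22·0.6084 = 0.133848
  f_2 = 0.39·(1−0.39)^2 = 0.39·0.3721 = 0.145119
  f_3 = 0.50·(1−0.50)^2 = 0.50·0.25 = 0.125
  f_4 = 0.65·(1−0.65)^2 = 0.65·0.1225 = 0.079625
Prior × likelihood for each component:
  P(Z=1)·f_1 = 0.16 × 0.133848 = 0.0214157
  P(Z=2)·f_2 = 0.27 × 0.145119 = 0.0391821
  P(Z=3)·f_3 = 0.24 × 0.125 = 0.03
  P(Z=4)·f_4 = 0.33 × 0.079625 = 0.0262762
Sum: 0.0214157 + 0.0391821 + 0.03 + 0.0262762 = 0.116874
Responsibility of Segment 3: 0.03 / 0.116874 ≈ 0.257

0.257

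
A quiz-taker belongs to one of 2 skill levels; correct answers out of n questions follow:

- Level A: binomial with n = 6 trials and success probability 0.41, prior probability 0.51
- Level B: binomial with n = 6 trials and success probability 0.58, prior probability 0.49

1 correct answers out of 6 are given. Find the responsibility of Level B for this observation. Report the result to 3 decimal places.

Apply Bayes' rule: the posterior for each component is proportional to its prior times its likelihood at x.
Binomial probabilities:
  p_A = 0.175871
  p_B = 0.0454805
Unnormalised posteriors:
  P(Z=A)·p_A = 0.51 × 0.175871 = 0.0896944
  P(Z=B)·p_B = 0.49 × 0.0454805 = 0.0222855
Normaliser: 0.0896944 + 0.0222855 = 0.11198
Responsibility of Level B: 0.0222855 / 0.11198 ≈ 0.199

0.199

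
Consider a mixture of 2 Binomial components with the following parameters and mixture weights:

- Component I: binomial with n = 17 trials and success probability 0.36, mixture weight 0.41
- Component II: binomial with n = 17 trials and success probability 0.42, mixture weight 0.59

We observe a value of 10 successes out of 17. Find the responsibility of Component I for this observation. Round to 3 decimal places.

0.229

P(component k | x) = P(Z=k)·f_k(x) / marginal(x), where marginal(x) = Σ_j P(Z=j)·f_j(x).
Component likelihoods at x = 10 successes out of 17:
  f_I = C(17,10)·0.36^10·0.64^7 = 19448·3.65616e-05·0.0439805 = 0.0312723
  f_II = C(17,10)·0.42^10·0.58^7 = 19448·0.000170802·0.0220798 = 0.0733439
Prior × likelihood for each component:
  P(Z=I)·f_I = 0.41 × 0.0312723 = 0.0128216
  P(Z=II)·f_II = 0.59 × 0.0733439 = 0.0432729
Evidence: 0.0128216 + 0.0432729 = 0.0560945
Responsibility of Component I: 0.0128216 / 0.0560945 ≈ 0.229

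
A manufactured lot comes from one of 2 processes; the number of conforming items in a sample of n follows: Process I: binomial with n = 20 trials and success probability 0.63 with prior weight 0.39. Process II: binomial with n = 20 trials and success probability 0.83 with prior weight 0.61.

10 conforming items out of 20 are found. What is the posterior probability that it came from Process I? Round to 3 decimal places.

0.990

Posterior ∝ prior × likelihood, so P(k | x) ∝ π_k f_k(x); normalise over all components.
Binomial probabilities:
  p_I = 0.0875027
  p_II = 0.000577921
Unnormalised posteriors:
  π_I·p_I = 0.39 × 0.0875027 = 0.034126
  π_II·p_II = 0.61 × 0.000577921 = 0.000352532
Sum: 0.034126 + 0.000352532 = 0.0344786
Responsibility of Process I: 0.034126 / 0.0344786 ≈ 0.990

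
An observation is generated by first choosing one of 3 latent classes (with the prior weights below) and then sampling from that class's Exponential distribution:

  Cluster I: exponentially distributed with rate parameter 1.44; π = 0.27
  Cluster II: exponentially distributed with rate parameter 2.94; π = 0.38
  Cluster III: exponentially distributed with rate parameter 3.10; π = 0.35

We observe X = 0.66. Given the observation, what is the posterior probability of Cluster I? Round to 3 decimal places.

Posterior ∝ prior × likelihood, so P(k | x) ∝ P(Z=k) f_k(x); normalise over all components.
Evaluate each component's likelihood at the observed value:
  L_I = 0.556684
  L_II = 0.422321
  L_III = 0.400678
Unnormalised posteriors:
  P(Z=I)·L_I = 0.27 × 0.556684 = 0.150305
  P(Z=II)·L_II = 0.38 × 0.422321 = 0.160482
  P(Z=III)·L_III = 0.35 × 0.400678 = 0.140237
Marginal: 0.150305 + 0.160482 + 0.140237 = 0.451024
P(Cluster I | 0.66) ≈ 0.333

0.333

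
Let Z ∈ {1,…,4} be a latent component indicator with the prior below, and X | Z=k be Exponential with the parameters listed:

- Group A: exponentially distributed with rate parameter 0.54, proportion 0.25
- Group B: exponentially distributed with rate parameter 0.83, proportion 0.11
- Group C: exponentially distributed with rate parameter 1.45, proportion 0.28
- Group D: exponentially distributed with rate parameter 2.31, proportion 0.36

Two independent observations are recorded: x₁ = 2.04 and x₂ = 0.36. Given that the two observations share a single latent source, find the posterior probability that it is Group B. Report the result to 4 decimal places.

0.1848

Posterior ∝ prior × likelihood, so P(k | x) ∝ π_k f_k(x); normalise over all components.
Since both observations come from the same component, the likelihood for component k is f_k(x₁)·f_k(x₂).
  L_A = [0.179463] × [0.444597] = 0.0797888
  L_B = [0.152662] × [0.615617] = 0.0939813
  L_C = [0.0752879] × [0.860332] = 0.0647726
  L_D = [0.0207512] × [1.00566] = 0.0208687
Multiply by the mixture weights:
  π_A·L_A = 0.25 × 0.0797888 = 0.0199472
  π_B·L_B = 0.11 × 0.0939813 = 0.0103379
  π_C·L_C = 0.28 × 0.0647726 = 0.0181363
  π_D·L_D = 0.36 × 0.0208687 = 0.00751273
Denominator: 0.0199472 + 0.0103379 + 0.0181363 + 0.00751273 = 0.0559342
P(Group B | x₁,x₂) ≈ 0.1848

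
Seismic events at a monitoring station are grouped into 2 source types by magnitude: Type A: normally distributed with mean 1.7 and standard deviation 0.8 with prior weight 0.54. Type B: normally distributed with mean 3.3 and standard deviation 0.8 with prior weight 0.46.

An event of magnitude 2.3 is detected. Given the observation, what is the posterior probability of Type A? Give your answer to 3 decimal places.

0.659

P(component k | x) = π_k·f_k(x) / marginal(x), where marginal(x) = Σ_j π_j·f_j(x).
Evaluate each component's likelihood at the observed value:
  f_A = (1/(0.8·√(2π)))·exp(−(2.3−1.7)²/(2·0.8²)) = 0.498678·exp(-0.28125) = 0.376422
  f_B = (1/(0.8·√(2π)))·exp(−(2.3−3.3)²/(2·0.8²)) = 0.498678·exp(-0.78125) = 0.228311
Weight by the priors:
  π_A·f_A = 0.54 × 0.376422 = 0.203268
  π_B·f_B = 0.46 × 0.228311 = 0.105023
Evidence: 0.203268 + 0.105023 = 0.308291
Responsibility of Type A: 0.203268 / 0.308291 ≈ 0.659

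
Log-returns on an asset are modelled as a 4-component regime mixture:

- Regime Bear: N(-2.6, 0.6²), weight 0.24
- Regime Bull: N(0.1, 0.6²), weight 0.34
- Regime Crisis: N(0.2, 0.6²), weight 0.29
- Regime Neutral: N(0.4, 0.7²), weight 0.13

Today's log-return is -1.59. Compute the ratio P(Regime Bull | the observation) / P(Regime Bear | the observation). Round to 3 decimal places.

0.111

Only the two components matter; the odds are (π_i f_i(x)) / (π_j f_j(x)).
Evaluate each component's likelihood at the observed value:
  p_Bear = 0.161231
  p_Bull = 0.0125892
  p_Crisis = 0.00776405
  p_Neutral = 0.0100199
0.00428032 / 0.0386954 ≈ 0.111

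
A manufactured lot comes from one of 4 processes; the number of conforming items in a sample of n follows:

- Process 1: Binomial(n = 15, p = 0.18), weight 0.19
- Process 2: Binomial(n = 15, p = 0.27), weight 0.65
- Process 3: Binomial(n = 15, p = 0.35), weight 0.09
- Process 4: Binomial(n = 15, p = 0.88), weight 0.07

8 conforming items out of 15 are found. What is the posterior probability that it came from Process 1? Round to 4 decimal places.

P(component k | x) = π_k·f_k(x) / marginal(x), where marginal(x) = Σ_j π_j·f_j(x).
Component likelihoods at x = 8 conforming items out of 15:
  f_1 = C(15,8)·0.18^8·0.82^7 = 6435·1.102e-06·0.249285 = 0.00176777
  f_2 = C(15,8)·0.27^8·0.73^7 = 6435·2.8243e-05·0.110474 = 0.0200779
  f_3 = C(15,8)·0.35^8·0.65^7 = 6435·0.000225188·0.0490223 = 0.0710373
  f_4 = C(15,8)·0.88^8·0.12^7 = 6435·0.359635·3.58318e-07 = 0.000829237
Multiply by the mixture weights:
  π_1·f_1 = 0.19 × 0.00176777 = 0.000335876
  π_2·f_2 = 0.65 × 0.0200779 = 0.0130506
  π_3·f_3 = 0.09 × 0.0710373 = 0.00639336
  π_4·f_4 = 0.07 × 0.000829237 = 5.80466e-05
Sum: 0.000335876 + 0.0130506 + 0.00639336 + 5.80466e-05 = 0.0198379
So the posterior for Process 1 is 0.000335876 / 0.0198379 ≈ 0.0169.

0.0169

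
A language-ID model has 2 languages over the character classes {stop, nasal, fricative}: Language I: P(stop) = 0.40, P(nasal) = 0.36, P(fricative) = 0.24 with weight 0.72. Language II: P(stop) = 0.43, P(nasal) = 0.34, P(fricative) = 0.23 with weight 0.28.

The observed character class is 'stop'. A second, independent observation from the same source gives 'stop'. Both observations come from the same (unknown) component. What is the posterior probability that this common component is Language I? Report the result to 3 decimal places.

The responsibility of component k is P(Z=k) f_k(x) divided by Σ_j P(Z=j) f_j(x).
Since both observations come from the same component, the likelihood for component k is f_k(x₁)·f_k(x₂).
  p_I = [0.4] × [0.4] = 0.16
  p_II = [0.43] × [0.43] = 0.1849
Weight by the priors:
  P(Z=I)·p_I = 0.72 × 0.16 = 0.1152
  P(Z=II)·p_II = 0.28 × 0.1849 = 0.051772
Marginal: 0.1152 + 0.051772 = 0.166972
Responsibility of Language I: 0.1152 / 0.166972 ≈ 0.690

0.690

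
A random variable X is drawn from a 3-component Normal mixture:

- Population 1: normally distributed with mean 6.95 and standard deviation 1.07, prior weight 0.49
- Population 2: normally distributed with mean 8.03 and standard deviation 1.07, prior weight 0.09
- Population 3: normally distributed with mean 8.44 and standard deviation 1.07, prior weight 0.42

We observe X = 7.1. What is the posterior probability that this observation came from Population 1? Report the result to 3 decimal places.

Apply Bayes' rule: the posterior for each component is proportional to its prior times its likelihood at x.
Component likelihoods at x = 7.1:
  f_1 = (1/(1.07·√(2π)))·exp(−(7.1−6.95)²/(2·1.07²)) = 0.372843·exp(-0.00983) = 0.369198
  f_2 = (1/(1.07·√(2π)))·exp(−(7.1−8.03)²/(2·1.07²)) = 0.372843·exp(-0.37772) = 0.255555
  f_3 = (1/(1.07·√(2π)))·exp(−(7.1−8.44)²/(2·1.07²)) = 0.372843·exp(-0.78417) = 0.170202
Multiply by the mixture weights:
  P(Z=1)·f_1 = 0.49 × 0.369198 = 0.180907
  P(Z=2)·f_2 = 0.09 × 0.255555 = 0.023
  P(Z=3)·f_3 = 0.42 × 0.170202 = 0.0714848
Sum: 0.180907 + 0.023 + 0.0714848 = 0.275392
P(Population 1 | data) = 0.180907 / 0.275392 ≈ 0.657

0.657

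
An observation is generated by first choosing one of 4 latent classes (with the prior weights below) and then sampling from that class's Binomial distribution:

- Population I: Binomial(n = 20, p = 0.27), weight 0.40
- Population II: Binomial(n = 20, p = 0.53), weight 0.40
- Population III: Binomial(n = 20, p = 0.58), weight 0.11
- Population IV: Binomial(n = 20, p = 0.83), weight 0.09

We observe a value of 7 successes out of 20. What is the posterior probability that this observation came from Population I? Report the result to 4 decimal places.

Posterior ∝ prior × likelihood, so P(k | x) ∝ P(Z=k) f_k(x); normalise over all components.
Evaluate each component's likelihood at the observed value:
  L_I = C(20,7)·0.27^7·0.73^13 = 77520·0.000104604·0.0167185 = 0.135568
  L_II = C(20,7)·0.53^7·0.47^13 = 77520·0.0117471·5.461e-05 = 0.0497298
  L_III = C(20,7)·0.58^7·0.42^13 = 77520·0.0220798·1.26544e-05 = 0.0216596
  L_IV = C(20,7)·0.83^7·0.17^13 = 77520·0.271361·9.90458e-11 = 2.08351e-06
Prior × likelihood for each component:
  P(Z=I)·L_I = 0.40 × 0.135568 = 0.0542272
  P(Z=II)·L_II = 0.40 × 0.0497298 = 0.0198919
  P(Z=III)·L_III = 0.11 × 0.0216596 = 0.00238256
  P(Z=IV)·L_IV = 0.09 × 2.08351e-06 = 1.87516e-07
Sum: 0.0542272 + 0.0198919 + 0.00238256 + 1.87516e-07 = 0.0765019
So the posterior for Population I is 0.0542272 / 0.0765019 ≈ 0.7088.

0.7088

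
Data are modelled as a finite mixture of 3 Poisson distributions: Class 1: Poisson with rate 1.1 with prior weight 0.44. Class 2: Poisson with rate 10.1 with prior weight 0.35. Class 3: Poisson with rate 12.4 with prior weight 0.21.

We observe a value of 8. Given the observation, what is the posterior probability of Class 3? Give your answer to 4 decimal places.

By Bayes' theorem, P(k | x) = π_k f_k(x) / Σ_j π_j f_j(x).
Component likelihoods at x = 8:
  f_1 = e^(−1.1)·1.1^8/8! = 1.76969e-05
  f_2 = e^(−10.1)·10.1^8/8! = 0.110326
  f_3 = e^(−12.4)·12.4^8/8! = 0.0570954
Unnormalised posteriors:
  π_1·f_1 = 0.44 × 1.76969e-05 = 7.78663e-06
  π_2·f_2 = 0.35 × 0.110326 = 0.038614
  π_3·f_3 = 0.21 × 0.0570954 = 0.01199
Evidence: 7.78663e-06 + 0.038614 + 0.01199 = 0.0506118
So the posterior for Class 3 is 0.01199 / 0.0506118 ≈ 0.2369.

0.2369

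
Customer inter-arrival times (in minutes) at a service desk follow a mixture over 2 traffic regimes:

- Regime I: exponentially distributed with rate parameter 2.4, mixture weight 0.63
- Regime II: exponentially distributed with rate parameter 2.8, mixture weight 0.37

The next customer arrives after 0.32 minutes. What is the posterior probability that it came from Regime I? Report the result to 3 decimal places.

Apply Bayes' rule: the posterior for each component is proportional to its prior times its likelihood at x.
Evaluate each component's likelihood at the observed value:
  f_I = 2.4·e^(−2.4·0.32) = 2.4·e^(−0.7680) = 1.11346
  f_II = 2.8·e^(−2.8·0.32) = 2.8·e^(−0.8960) = 1.14296
Multiply by the mixture weights:
  π_I·f_I = 0.63 × 1.11346 = 0.701477
  π_II·f_II = 0.37 × 1.14296 = 0.422894
Marginal: 0.701477 + 0.422894 = 1.12437
Responsibility of Regime I: 0.701477 / 1.12437 ≈ 0.624

0.624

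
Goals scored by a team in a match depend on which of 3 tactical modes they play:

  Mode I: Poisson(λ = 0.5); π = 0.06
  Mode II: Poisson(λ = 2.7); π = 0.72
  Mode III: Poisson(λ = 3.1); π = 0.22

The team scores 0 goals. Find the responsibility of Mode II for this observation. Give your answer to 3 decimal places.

0.511

Posterior ∝ prior × likelihood, so P(k | x) ∝ P(Z=k) f_k(x); normalise over all components.
Component likelihoods at x = 0 goals:
  L_I = 0.606531
  L_II = 0.0672055
  L_III = 0.0450492
Prior × likelihood for each component:
  P(Z=I)·L_I = 0.06 × 0.606531 = 0.0363918
  P(Z=II)·L_II = 0.72 × 0.0672055 = 0.048388
  P(Z=III)·L_III = 0.22 × 0.0450492 = 0.00991082
Denominator: 0.0363918 + 0.048388 + 0.00991082 = 0.0946906
So the posterior for Mode II is 0.048388 / 0.0946906 ≈ 0.511.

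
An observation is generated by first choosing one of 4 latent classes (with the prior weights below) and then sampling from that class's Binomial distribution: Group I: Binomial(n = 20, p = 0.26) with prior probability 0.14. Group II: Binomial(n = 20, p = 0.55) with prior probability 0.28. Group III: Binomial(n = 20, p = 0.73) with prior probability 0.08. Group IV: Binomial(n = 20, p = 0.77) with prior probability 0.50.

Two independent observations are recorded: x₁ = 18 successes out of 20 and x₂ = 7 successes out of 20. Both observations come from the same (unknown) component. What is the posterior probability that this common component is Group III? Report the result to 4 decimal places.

P(component k | x) = π_k·f_k(x) / marginal(x), where marginal(x) = Σ_j π_j·f_j(x).
Since both observations come from the same component, the likelihood for component k is f_k(x₁)·f_k(x₂).
  p_I = [C(20,18)·0.26^18·0.74^2 = 190·2.94795e-11·0.5476 = 3.06717e-09] × [0.124234] = 3.81046e-10
  p_II = [C(20,18)·0.55^18·0.45^2 = 190·2.12094e-05·0.2025 = 0.000816032] × [0.0366197] = 2.98829e-05
  p_III = [C(20,18)·0.73^18·0.27^2 = 190·0.00346586·0.0729 = 0.0480057] × [0.000347059] = 1.66608e-05
  p_IV = [C(20,18)·0.77^18·0.23^2 = 190·0.00905384·0.0529 = 0.0910002] × [6.27062e-05] = 5.70628e-06
Weight by the priors:
  π_I·p_I = 0.14 × 3.81046e-10 = 5.33464e-11
  π_II·p_II = 0.28 × 2.98829e-05 = 8.3672e-06
  π_III·p_III = 0.08 × 1.66608e-05 = 1.33286e-06
  π_IV·p_IV = 0.50 × 5.70628e-06 = 2.85314e-06
Evidence: 5.33464e-11 + 8.3672e-06 + 1.33286e-06 + 2.85314e-06 = 1.25533e-05
So the posterior for Group III is 1.33286e-06 / 1.25533e-05 ≈ 0.1062.

0.1062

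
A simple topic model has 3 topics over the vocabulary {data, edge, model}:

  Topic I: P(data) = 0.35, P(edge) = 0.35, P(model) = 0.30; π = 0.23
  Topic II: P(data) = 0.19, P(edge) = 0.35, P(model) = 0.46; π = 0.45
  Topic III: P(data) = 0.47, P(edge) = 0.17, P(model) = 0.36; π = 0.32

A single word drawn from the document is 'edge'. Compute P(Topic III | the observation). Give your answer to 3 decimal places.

0.186

By Bayes' theorem, P(k | x) = P(Z=k) f_k(x) / Σ_j P(Z=j) f_j(x).
Categorical probabilities:
  p_I = 0.35
  p_II = 0.35
  p_III = 0.17
Multiply by the mixture weights:
  P(Z=I)·p_I = 0.23 × 0.35 = 0.0805
  P(Z=II)·p_II = 0.45 × 0.35 = 0.1575
  P(Z=III)·p_III = 0.32 × 0.17 = 0.0544
Denominator: 0.0805 + 0.1575 + 0.0544 = 0.2924
P(Topic III | the observation) ≈ 0.186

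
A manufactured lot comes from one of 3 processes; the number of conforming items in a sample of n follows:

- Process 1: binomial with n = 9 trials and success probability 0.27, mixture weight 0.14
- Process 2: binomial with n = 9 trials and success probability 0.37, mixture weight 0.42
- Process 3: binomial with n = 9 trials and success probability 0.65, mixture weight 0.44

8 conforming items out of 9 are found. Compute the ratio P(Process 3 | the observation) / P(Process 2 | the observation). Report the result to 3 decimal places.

Posterior odds = (π_i f_i(x)) / (π_j f_j(x)); the normalising sum cancels.
Evaluate each component's likelihood at the observed value:
  L_1 = 0.000185556
  L_2 = 0.00199158
  L_3 = 0.100373
Odds = (0.44/0.42) × (0.100373/0.00199158) = 1.04762 × 50.3988 ≈ 52.799

52.799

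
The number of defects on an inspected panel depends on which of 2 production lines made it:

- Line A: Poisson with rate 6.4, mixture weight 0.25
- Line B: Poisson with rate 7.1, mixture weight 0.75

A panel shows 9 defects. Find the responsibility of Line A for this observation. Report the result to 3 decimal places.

0.209

P(component k | x) = π_k·f_k(x) / marginal(x), where marginal(x) = Σ_j π_j·f_j(x).
Component likelihoods at x = 9 defects:
  p_A = e^(−6.4)·6.4^9/9! = 0.0824844
  p_B = e^(−7.1)·7.1^9/9! = 0.104249
Multiply by the mixture weights:
  π_A·p_A = 0.25 × 0.0824844 = 0.0206211
  π_B·p_B = 0.75 × 0.104249 = 0.0781866
Denominator: 0.0206211 + 0.0781866 = 0.0988078
Responsibility of Line A: 0.0206211 / 0.0988078 ≈ 0.209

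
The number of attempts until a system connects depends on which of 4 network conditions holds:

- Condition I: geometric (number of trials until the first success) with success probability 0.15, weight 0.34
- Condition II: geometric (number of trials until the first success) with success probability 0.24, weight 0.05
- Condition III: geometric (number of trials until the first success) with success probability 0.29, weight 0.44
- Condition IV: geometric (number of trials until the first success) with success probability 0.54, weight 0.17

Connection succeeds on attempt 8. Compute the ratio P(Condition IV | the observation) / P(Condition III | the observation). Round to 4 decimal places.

The posterior odds equal the prior odds times the likelihood ratio: (π_i/π_j)·(f_i(x)/f_j(x)).
Geometric probabilities:
  p_I = 0.15·(1−0.15)^7 = 0.15·0.320577 = 0.0480866
  p_II = 0.24·(1−0.24)^7 = 0.24·0.146452 = 0.0351485
  p_III = 0.29·(1−0.29)^7 = 0.29·0.0909512 = 0.0263758
  p_IV = 0.54·(1−0.54)^7 = 0.54·0.00435818 = 0.00235342
0.000400081 / 0.0116054 ≈ 0.0345

0.0345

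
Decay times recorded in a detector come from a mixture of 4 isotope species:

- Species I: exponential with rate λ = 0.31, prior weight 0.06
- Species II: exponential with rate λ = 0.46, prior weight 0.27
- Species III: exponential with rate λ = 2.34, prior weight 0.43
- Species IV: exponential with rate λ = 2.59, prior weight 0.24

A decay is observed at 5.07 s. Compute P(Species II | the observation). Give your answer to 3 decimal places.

0.757

Posterior ∝ prior × likelihood, so P(k | x) ∝ π_k f_k(x); normalise over all components.
Exponential densities:
  p_I = 0.0643845
  p_II = 0.0446577
  p_III = 1.64753e-05
  p_IV = 5.13391e-06
Prior × likelihood for each component:
  π_I·p_I = 0.06 × 0.0643845 = 0.00386307
  π_II·p_II = 0.27 × 0.0446577 = 0.0120576
  π_III·p_III = 0.43 × 1.64753e-05 = 7.08437e-06
  π_IV·p_IV = 0.24 × 5.13391e-06 = 1.23214e-06
Marginal: 0.00386307 + 0.0120576 + 7.08437e-06 + 1.23214e-06 = 0.015929
P(Species II | x) ≈ 0.757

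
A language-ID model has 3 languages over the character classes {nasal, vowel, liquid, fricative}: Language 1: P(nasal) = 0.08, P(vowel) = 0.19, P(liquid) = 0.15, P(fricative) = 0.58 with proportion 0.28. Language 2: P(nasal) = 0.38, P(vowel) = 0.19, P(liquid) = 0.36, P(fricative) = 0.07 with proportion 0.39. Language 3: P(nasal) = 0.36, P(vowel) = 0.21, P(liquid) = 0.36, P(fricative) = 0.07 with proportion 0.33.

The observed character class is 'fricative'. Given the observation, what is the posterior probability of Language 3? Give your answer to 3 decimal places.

Apply Bayes' rule: the posterior for each component is proportional to its prior times its likelihood at x.
Component likelihoods at x = 'fricative':
  L_1 = P(fricative | comp) = 0.58
  L_2 = P(fricative | comp) = 0.07
  L_3 = P(fricative | comp) = 0.07
Multiply by the mixture weights:
  π_1·L_1 = 0.28 × 0.58 = 0.1624
  π_2·L_2 = 0.39 × 0.07 = 0.0273
  π_3·L_3 = 0.33 × 0.07 = 0.0231
Normaliser: 0.1624 + 0.0273 + 0.0231 = 0.2128
P(Language 3 | the observation) = 0.0231 / 0.2128 ≈ 0.109

0.109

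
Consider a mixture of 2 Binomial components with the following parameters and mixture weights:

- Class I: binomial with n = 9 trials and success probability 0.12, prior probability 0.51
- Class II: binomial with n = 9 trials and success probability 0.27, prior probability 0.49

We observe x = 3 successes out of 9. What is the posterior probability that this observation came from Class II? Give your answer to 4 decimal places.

0.7810

Posterior ∝ prior × likelihood, so P(k | x) ∝ π_k f_k(x); normalise over all components.
Evaluate each component's likelihood at the observed value:
  L_I = 0.0674092
  L_II = 0.250212
Prior × likelihood for each component:
  π_I·L_I = 0.51 × 0.0674092 = 0.0343787
  π_II·L_II = 0.49 × 0.250212 = 0.122604
Normaliser: 0.0343787 + 0.122604 = 0.156982
P(Class II | the observation) = 0.122604 / 0.156982 ≈ 0.7810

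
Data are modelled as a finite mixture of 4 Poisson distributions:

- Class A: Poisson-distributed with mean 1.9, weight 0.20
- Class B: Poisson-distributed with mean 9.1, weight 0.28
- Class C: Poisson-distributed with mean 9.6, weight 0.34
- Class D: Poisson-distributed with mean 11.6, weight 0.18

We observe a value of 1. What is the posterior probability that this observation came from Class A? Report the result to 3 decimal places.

The responsibility of component k is π_k f_k(x) divided by Σ_j π_j f_j(x).
Poisson probabilities:
  f_A = e^(−1.9)·1.9^1/1! = 0.28418
  f_B = e^(−9.1)·9.1^1/1! = 0.00101616
  f_C = e^(−9.6)·9.6^1/1! = 0.000650196
  f_D = e^(−11.6)·11.6^1/1! = 0.000106327
Unnormalised posteriors:
  π_A·f_A = 0.20 × 0.28418 = 0.0568361
  π_B·f_B = 0.28 × 0.00101616 = 0.000284524
  π_C·f_C = 0.34 × 0.000650196 = 0.000221067
  π_D·f_D = 0.18 × 0.000106327 = 1.91388e-05
Sum: 0.0568361 + 0.000284524 + 0.000221067 + 1.91388e-05 = 0.0573608
P(Class A | x) = 0.0568361 / 0.0573608 ≈ 0.991

0.991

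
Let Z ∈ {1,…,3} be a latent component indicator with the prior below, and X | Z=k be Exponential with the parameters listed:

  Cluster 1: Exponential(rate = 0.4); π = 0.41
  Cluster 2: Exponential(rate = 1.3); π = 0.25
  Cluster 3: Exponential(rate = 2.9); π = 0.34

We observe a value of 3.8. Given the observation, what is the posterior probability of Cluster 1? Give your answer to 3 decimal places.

P(component k | x) = P(Z=k)·f_k(x) / marginal(x), where marginal(x) = Σ_j P(Z=j)·f_j(x).
Evaluate each component's likelihood at the observed value:
  L_1 = 0.4·e^(−0.4·3.8) = 0.4·e^(−1.5200) = 0.0874848
  L_2 = 1.3·e^(−1.3·3.8) = 1.3·e^(−4.9400) = 0.00930098
  L_3 = 2.9·e^(−2.9·3.8) = 2.9·e^(−11.0200) = 4.74759e-05
Weight by the priors:
  P(Z=1)·L_1 = 0.41 × 0.0874848 = 0.0358687
  P(Z=2)·L_2 = 0.25 × 0.00930098 = 0.00232524
  P(Z=3)·L_3 = 0.34 × 4.74759e-05 = 1.61418e-05
Sum: 0.0358687 + 0.00232524 + 1.61418e-05 = 0.0382101
P(Cluster 1 | 3.8) = 0.0358687 / 0.0382101 ≈ 0.939

0.939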